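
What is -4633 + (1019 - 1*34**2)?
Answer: -4770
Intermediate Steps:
-4633 + (1019 - 1*34**2) = -4633 + (1019 - 1*1156) = -4633 + (1019 - 1156) = -4633 - 137 = -4770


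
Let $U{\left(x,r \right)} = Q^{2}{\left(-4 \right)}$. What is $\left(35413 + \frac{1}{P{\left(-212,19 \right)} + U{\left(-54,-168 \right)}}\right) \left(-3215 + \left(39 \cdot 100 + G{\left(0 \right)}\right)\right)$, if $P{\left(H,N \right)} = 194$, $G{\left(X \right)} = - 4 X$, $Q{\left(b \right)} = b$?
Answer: $\frac{1018832147}{42} \approx 2.4258 \cdot 10^{7}$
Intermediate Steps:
$U{\left(x,r \right)} = 16$ ($U{\left(x,r \right)} = \left(-4\right)^{2} = 16$)
$\left(35413 + \frac{1}{P{\left(-212,19 \right)} + U{\left(-54,-168 \right)}}\right) \left(-3215 + \left(39 \cdot 100 + G{\left(0 \right)}\right)\right) = \left(35413 + \frac{1}{194 + 16}\right) \left(-3215 + \left(39 \cdot 100 - 0\right)\right) = \left(35413 + \frac{1}{210}\right) \left(-3215 + \left(3900 + 0\right)\right) = \left(35413 + \frac{1}{210}\right) \left(-3215 + 3900\right) = \frac{7436731}{210} \cdot 685 = \frac{1018832147}{42}$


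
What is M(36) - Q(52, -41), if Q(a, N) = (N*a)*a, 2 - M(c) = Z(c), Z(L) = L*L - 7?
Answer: 109577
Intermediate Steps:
Z(L) = -7 + L² (Z(L) = L² - 7 = -7 + L²)
M(c) = 9 - c² (M(c) = 2 - (-7 + c²) = 2 + (7 - c²) = 9 - c²)
Q(a, N) = N*a²
M(36) - Q(52, -41) = (9 - 1*36²) - (-41)*52² = (9 - 1*1296) - (-41)*2704 = (9 - 1296) - 1*(-110864) = -1287 + 110864 = 109577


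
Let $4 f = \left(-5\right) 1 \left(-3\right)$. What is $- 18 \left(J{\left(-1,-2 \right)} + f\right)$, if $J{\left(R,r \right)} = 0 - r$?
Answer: $- \frac{207}{2} \approx -103.5$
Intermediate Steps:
$J{\left(R,r \right)} = - r$
$f = \frac{15}{4}$ ($f = \frac{\left(-5\right) 1 \left(-3\right)}{4} = \frac{\left(-5\right) \left(-3\right)}{4} = \frac{1}{4} \cdot 15 = \frac{15}{4} \approx 3.75$)
$- 18 \left(J{\left(-1,-2 \right)} + f\right) = - 18 \left(\left(-1\right) \left(-2\right) + \frac{15}{4}\right) = - 18 \left(2 + \frac{15}{4}\right) = \left(-18\right) \frac{23}{4} = - \frac{207}{2}$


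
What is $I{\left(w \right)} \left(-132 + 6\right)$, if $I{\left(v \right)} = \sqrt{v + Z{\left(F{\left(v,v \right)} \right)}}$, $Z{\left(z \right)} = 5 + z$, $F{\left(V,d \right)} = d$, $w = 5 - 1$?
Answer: $- 126 \sqrt{13} \approx -454.3$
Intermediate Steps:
$w = 4$ ($w = 5 - 1 = 4$)
$I{\left(v \right)} = \sqrt{5 + 2 v}$ ($I{\left(v \right)} = \sqrt{v + \left(5 + v\right)} = \sqrt{5 + 2 v}$)
$I{\left(w \right)} \left(-132 + 6\right) = \sqrt{5 + 2 \cdot 4} \left(-132 + 6\right) = \sqrt{5 + 8} \left(-126\right) = \sqrt{13} \left(-126\right) = - 126 \sqrt{13}$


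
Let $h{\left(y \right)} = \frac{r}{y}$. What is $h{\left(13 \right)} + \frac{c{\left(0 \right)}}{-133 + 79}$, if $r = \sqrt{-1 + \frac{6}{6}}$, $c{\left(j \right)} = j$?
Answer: $0$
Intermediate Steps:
$r = 0$ ($r = \sqrt{-1 + 6 \cdot \frac{1}{6}} = \sqrt{-1 + 1} = \sqrt{0} = 0$)
$h{\left(y \right)} = 0$ ($h{\left(y \right)} = \frac{0}{y} = 0$)
$h{\left(13 \right)} + \frac{c{\left(0 \right)}}{-133 + 79} = 0 + \frac{0}{-133 + 79} = 0 + \frac{0}{-54} = 0 + 0 \left(- \frac{1}{54}\right) = 0 + 0 = 0$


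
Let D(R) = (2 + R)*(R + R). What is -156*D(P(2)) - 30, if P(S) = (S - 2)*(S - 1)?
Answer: -30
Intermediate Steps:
P(S) = (-1 + S)*(-2 + S) (P(S) = (-2 + S)*(-1 + S) = (-1 + S)*(-2 + S))
D(R) = 2*R*(2 + R) (D(R) = (2 + R)*(2*R) = 2*R*(2 + R))
-156*D(P(2)) - 30 = -312*(2 + 2² - 3*2)*(2 + (2 + 2² - 3*2)) - 30 = -312*(2 + 4 - 6)*(2 + (2 + 4 - 6)) - 30 = -312*0*(2 + 0) - 30 = -312*0*2 - 30 = -156*0 - 30 = 0 - 30 = -30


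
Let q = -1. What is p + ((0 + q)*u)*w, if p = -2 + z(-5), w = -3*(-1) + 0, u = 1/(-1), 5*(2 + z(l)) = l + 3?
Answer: -7/5 ≈ -1.4000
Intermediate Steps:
z(l) = -7/5 + l/5 (z(l) = -2 + (l + 3)/5 = -2 + (3 + l)/5 = -2 + (⅗ + l/5) = -7/5 + l/5)
u = -1 (u = 1*(-1) = -1)
w = 3 (w = 3 + 0 = 3)
p = -22/5 (p = -2 + (-7/5 + (⅕)*(-5)) = -2 + (-7/5 - 1) = -2 - 12/5 = -22/5 ≈ -4.4000)
p + ((0 + q)*u)*w = -22/5 + ((0 - 1)*(-1))*3 = -22/5 - 1*(-1)*3 = -22/5 + 1*3 = -22/5 + 3 = -7/5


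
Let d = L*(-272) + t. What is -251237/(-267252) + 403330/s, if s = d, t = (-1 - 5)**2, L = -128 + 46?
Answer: 5670169187/298520484 ≈ 18.994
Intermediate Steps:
L = -82
t = 36 (t = (-6)**2 = 36)
d = 22340 (d = -82*(-272) + 36 = 22304 + 36 = 22340)
s = 22340
-251237/(-267252) + 403330/s = -251237/(-267252) + 403330/22340 = -251237*(-1/267252) + 403330*(1/22340) = 251237/267252 + 40333/2234 = 5670169187/298520484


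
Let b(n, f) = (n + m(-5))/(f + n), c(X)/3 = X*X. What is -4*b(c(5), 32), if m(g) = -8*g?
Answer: -460/107 ≈ -4.2991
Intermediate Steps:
c(X) = 3*X² (c(X) = 3*(X*X) = 3*X²)
b(n, f) = (40 + n)/(f + n) (b(n, f) = (n - 8*(-5))/(f + n) = (n + 40)/(f + n) = (40 + n)/(f + n))
-4*b(c(5), 32) = -4*(40 + 3*5²)/(32 + 3*5²) = -4*(40 + 3*25)/(32 + 3*25) = -4*(40 + 75)/(32 + 75) = -4*115/107 = -460/107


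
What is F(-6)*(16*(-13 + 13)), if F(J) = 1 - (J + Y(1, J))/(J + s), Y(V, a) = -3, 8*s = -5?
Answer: 0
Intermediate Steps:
s = -5/8 (s = (⅛)*(-5) = -5/8 ≈ -0.62500)
F(J) = 1 - (-3 + J)/(-5/8 + J) (F(J) = 1 - (J - 3)/(J - 5/8) = 1 - (-3 + J)/(-5/8 + J))
F(-6)*(16*(-13 + 13)) = (19/(-5 + 8*(-6)))*(16*(-13 + 13)) = (19/(-5 - 48))*(16*0) = (19/(-53))*0 = (19*(-1/53))*0 = -19/53*0 = 0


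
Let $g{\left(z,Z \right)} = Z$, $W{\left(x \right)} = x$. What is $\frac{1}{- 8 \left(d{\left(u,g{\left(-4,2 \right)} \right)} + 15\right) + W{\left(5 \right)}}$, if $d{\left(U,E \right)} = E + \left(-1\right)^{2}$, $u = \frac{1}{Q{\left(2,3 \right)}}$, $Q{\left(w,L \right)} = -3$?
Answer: $- \frac{1}{139} \approx -0.0071942$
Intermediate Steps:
$u = - \frac{1}{3}$ ($u = \frac{1}{-3} = - \frac{1}{3} \approx -0.33333$)
$d{\left(U,E \right)} = 1 + E$ ($d{\left(U,E \right)} = E + 1 = 1 + E$)
$\frac{1}{- 8 \left(d{\left(u,g{\left(-4,2 \right)} \right)} + 15\right) + W{\left(5 \right)}} = \frac{1}{- 8 \left(\left(1 + 2\right) + 15\right) + 5} = \frac{1}{- 8 \left(3 + 15\right) + 5} = \frac{1}{\left(-8\right) 18 + 5} = \frac{1}{-144 + 5} = \frac{1}{-139} = - \frac{1}{139}$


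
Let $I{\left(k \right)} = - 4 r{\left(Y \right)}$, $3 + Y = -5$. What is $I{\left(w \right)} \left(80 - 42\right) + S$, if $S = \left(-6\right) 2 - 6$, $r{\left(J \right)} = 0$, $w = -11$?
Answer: $-18$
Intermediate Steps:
$Y = -8$ ($Y = -3 - 5 = -8$)
$I{\left(k \right)} = 0$ ($I{\left(k \right)} = \left(-4\right) 0 = 0$)
$S = -18$ ($S = -12 - 6 = -18$)
$I{\left(w \right)} \left(80 - 42\right) + S = 0 \left(80 - 42\right) - 18 = 0 \cdot 38 - 18 = 0 - 18 = -18$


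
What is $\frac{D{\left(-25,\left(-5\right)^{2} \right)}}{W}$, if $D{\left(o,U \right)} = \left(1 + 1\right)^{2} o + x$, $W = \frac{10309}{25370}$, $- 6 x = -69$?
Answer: $- \frac{2245245}{10309} \approx -217.79$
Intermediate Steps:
$x = \frac{23}{2}$ ($x = \left(- \frac{1}{6}\right) \left(-69\right) = \frac{23}{2} \approx 11.5$)
$W = \frac{10309}{25370}$ ($W = 10309 \cdot \frac{1}{25370} = \frac{10309}{25370} \approx 0.40635$)
$D{\left(o,U \right)} = \frac{23}{2} + 4 o$ ($D{\left(o,U \right)} = \left(1 + 1\right)^{2} o + \frac{23}{2} = 2^{2} o + \frac{23}{2} = 4 o + \frac{23}{2} = \frac{23}{2} + 4 o$)
$\frac{D{\left(-25,\left(-5\right)^{2} \right)}}{W} = \frac{\frac{23}{2} + 4 \left(-25\right)}{\frac{10309}{25370}} = \left(\frac{23}{2} - 100\right) \frac{25370}{10309} = \left(- \frac{177}{2}\right) \frac{25370}{10309} = - \frac{2245245}{10309}$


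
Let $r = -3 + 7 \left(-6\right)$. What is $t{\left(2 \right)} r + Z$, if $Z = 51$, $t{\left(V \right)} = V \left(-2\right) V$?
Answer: $411$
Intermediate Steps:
$t{\left(V \right)} = - 2 V^{2}$ ($t{\left(V \right)} = - 2 V V = - 2 V^{2}$)
$r = -45$ ($r = -3 - 42 = -45$)
$t{\left(2 \right)} r + Z = - 2 \cdot 2^{2} \left(-45\right) + 51 = \left(-2\right) 4 \left(-45\right) + 51 = \left(-8\right) \left(-45\right) + 51 = 360 + 51 = 411$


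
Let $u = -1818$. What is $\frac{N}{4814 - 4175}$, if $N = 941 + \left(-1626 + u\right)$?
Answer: $- \frac{2503}{639} \approx -3.9171$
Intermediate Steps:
$N = -2503$ ($N = 941 - 3444 = -2503$)
$\frac{N}{4814 - 4175} = - \frac{2503}{4814 - 4175} = - \frac{2503}{639}$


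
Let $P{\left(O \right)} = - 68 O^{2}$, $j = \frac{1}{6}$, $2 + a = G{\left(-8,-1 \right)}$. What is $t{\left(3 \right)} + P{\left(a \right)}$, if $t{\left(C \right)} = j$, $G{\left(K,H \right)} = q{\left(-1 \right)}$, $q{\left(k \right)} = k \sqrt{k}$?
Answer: $- \frac{1223}{6} - 272 i \approx -203.83 - 272.0 i$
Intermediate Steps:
$q{\left(k \right)} = k^{\frac{3}{2}}$
$G{\left(K,H \right)} = - i$ ($G{\left(K,H \right)} = \left(-1\right)^{\frac{3}{2}} = - i$)
$a = -2 - i \approx -2.0 - 1.0 i$
$j = \frac{1}{6} \approx 0.16667$
$t{\left(C \right)} = \frac{1}{6}$
$t{\left(3 \right)} + P{\left(a \right)} = \frac{1}{6} - 68 \left(-2 - i\right)^{2}$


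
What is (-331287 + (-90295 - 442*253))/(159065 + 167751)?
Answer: -16669/10213 ≈ -1.6321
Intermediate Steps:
(-331287 + (-90295 - 442*253))/(159065 + 167751) = (-331287 + (-90295 - 1*111826))/326816 = (-331287 + (-90295 - 111826))*(1/326816) = (-331287 - 202121)*(1/326816) = -533408*1/326816 = -16669/10213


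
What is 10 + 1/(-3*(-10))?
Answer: 301/30 ≈ 10.033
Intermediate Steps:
10 + 1/(-3*(-10)) = 10 - 1/3*(-1/10) = 10 + 1/30 = 301/30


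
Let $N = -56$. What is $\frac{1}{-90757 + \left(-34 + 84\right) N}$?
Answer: $- \frac{1}{93557} \approx -1.0689 \cdot 10^{-5}$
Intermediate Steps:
$\frac{1}{-90757 + \left(-34 + 84\right) N} = \frac{1}{-90757 + \left(-34 + 84\right) \left(-56\right)} = \frac{1}{-90757 + 50 \left(-56\right)} = \frac{1}{-90757 - 2800} = \frac{1}{-93557} = - \frac{1}{93557}$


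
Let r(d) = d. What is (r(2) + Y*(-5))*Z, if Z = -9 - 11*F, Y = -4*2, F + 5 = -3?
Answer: 3318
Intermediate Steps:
F = -8 (F = -5 - 3 = -8)
Y = -8
Z = 79 (Z = -9 - 11*(-8) = -9 + 88 = 79)
(r(2) + Y*(-5))*Z = (2 - 8*(-5))*79 = (2 + 40)*79 = 42*79 = 3318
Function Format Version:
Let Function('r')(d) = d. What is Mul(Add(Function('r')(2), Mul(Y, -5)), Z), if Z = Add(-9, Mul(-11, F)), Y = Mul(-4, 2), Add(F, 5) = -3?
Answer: 3318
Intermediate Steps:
F = -8 (F = Add(-5, -3) = -8)
Y = -8
Z = 79 (Z = Add(-9, Mul(-11, -8)) = Add(-9, 88) = 79)
Mul(Add(Function('r')(2), Mul(Y, -5)), Z) = Mul(Add(2, Mul(-8, -5)), 79) = Mul(Add(2, 40), 79) = Mul(42, 79) = 3318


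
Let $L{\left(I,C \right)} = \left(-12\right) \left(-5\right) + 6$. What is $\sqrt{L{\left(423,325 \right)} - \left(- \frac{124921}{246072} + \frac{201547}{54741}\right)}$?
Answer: $\frac{\sqrt{35183827753860808382}}{748345964} \approx 7.9263$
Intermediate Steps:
$L{\left(I,C \right)} = 66$ ($L{\left(I,C \right)} = 60 + 6 = 66$)
$\sqrt{L{\left(423,325 \right)} - \left(- \frac{124921}{246072} + \frac{201547}{54741}\right)} = \sqrt{66 - \left(- \frac{124921}{246072} + \frac{201547}{54741}\right)} = \sqrt{66 - \frac{4750752547}{1496691928}} = \sqrt{\frac{94030914701}{1496691928}} = \frac{\sqrt{35183827753860808382}}{748345964}$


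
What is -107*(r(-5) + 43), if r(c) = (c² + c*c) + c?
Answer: -9416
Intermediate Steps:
r(c) = c + 2*c² (r(c) = (c² + c²) + c = 2*c² + c = c + 2*c²)
-107*(r(-5) + 43) = -107*(-5*(1 + 2*(-5)) + 43) = -107*(-5*(1 - 10) + 43) = -107*(-5*(-9) + 43) = -107*(45 + 43) = -107*88 = -9416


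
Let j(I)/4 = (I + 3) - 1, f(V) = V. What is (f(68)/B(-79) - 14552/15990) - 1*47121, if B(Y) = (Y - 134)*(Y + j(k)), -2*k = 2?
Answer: -401227713371/8514675 ≈ -47122.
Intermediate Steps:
k = -1 (k = -½*2 = -1)
j(I) = 8 + 4*I (j(I) = 4*((I + 3) - 1) = 4*((3 + I) - 1) = 4*(2 + I) = 8 + 4*I)
B(Y) = (-134 + Y)*(4 + Y) (B(Y) = (Y - 134)*(Y + (8 + 4*(-1))) = (-134 + Y)*(Y + (8 - 4)) = (-134 + Y)*(Y + 4) = (-134 + Y)*(4 + Y))
(f(68)/B(-79) - 14552/15990) - 1*47121 = (68/(-536 + (-79)² - 130*(-79)) - 14552/15990) - 1*47121 = (68/(-536 + 6241 + 10270) - 14552*1/15990) - 47121 = (68/15975 - 7276/7995) - 47121 = -7712696/8514675 - 47121 = -401227713371/8514675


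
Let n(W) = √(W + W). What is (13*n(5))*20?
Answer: 260*√10 ≈ 822.19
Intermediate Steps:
n(W) = √2*√W (n(W) = √(2*W) = √2*√W)
(13*n(5))*20 = (13*(√2*√5))*20 = (13*√10)*20 = 260*√10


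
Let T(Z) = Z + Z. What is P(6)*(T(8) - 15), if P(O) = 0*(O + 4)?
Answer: 0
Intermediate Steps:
T(Z) = 2*Z
P(O) = 0 (P(O) = 0*(4 + O) = 0)
P(6)*(T(8) - 15) = 0*(2*8 - 15) = 0*(16 - 15) = 0*1 = 0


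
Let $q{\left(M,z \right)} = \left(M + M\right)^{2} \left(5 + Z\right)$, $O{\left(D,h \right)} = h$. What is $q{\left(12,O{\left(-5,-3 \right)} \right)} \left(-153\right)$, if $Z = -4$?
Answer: $-88128$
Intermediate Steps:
$q{\left(M,z \right)} = 4 M^{2}$ ($q{\left(M,z \right)} = \left(M + M\right)^{2} \left(5 - 4\right) = \left(2 M\right)^{2} \cdot 1 = 4 M^{2} \cdot 1 = 4 M^{2}$)
$q{\left(12,O{\left(-5,-3 \right)} \right)} \left(-153\right) = 4 \cdot 12^{2} \left(-153\right) = 4 \cdot 144 \left(-153\right) = 576 \left(-153\right) = -88128$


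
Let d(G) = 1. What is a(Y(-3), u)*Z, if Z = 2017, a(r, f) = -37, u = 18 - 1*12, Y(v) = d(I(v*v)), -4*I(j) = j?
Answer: -74629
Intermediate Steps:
I(j) = -j/4
Y(v) = 1
u = 6 (u = 18 - 12 = 6)
a(Y(-3), u)*Z = -37*2017 = -74629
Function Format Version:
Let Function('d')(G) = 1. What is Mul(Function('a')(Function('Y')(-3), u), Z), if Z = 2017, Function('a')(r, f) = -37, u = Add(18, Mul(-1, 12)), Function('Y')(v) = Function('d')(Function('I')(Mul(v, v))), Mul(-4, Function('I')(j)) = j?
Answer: -74629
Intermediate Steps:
Function('I')(j) = Mul(Rational(-1, 4), j)
Function('Y')(v) = 1
u = 6 (u = Add(18, -12) = 6)
Mul(Function('a')(Function('Y')(-3), u), Z) = Mul(-37, 2017) = -74629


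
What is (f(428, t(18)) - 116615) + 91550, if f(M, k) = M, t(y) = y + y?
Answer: -24637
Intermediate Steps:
t(y) = 2*y
(f(428, t(18)) - 116615) + 91550 = (428 - 116615) + 91550 = -116187 + 91550 = -24637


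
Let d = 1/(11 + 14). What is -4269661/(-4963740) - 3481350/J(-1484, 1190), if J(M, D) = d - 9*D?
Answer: 433156103688089/1329036421260 ≈ 325.92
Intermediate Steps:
d = 1/25 ≈ 0.040000
J(M, D) = 1/25 - 9*D
-4269661/(-4963740) - 3481350/J(-1484, 1190) = -4269661/(-4963740) - 3481350/(1/25 - 9*1190) = -4269661*(-1/4963740) - 3481350/(1/25 - 10710) = 4269661/4963740 - 3481350/(-267749/25) = 4269661/4963740 - 3481350*(-25/267749) = 4269661/4963740 + 87033750/267749 = 433156103688089/1329036421260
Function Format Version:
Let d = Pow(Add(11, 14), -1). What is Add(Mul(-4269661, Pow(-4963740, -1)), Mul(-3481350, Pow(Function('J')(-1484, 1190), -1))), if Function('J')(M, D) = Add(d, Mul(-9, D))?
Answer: Rational(433156103688089, 1329036421260) ≈ 325.92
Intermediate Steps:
d = Rational(1, 25) (d = Pow(25, -1) = Rational(1, 25) ≈ 0.040000)
Function('J')(M, D) = Add(Rational(1, 25), Mul(-9, D))
Add(Mul(-4269661, Pow(-4963740, -1)), Mul(-3481350, Pow(Function('J')(-1484, 1190), -1))) = Add(Mul(-4269661, Pow(-4963740, -1)), Mul(-3481350, Pow(Add(Rational(1, 25), Mul(-9, 1190)), -1))) = Add(Mul(-4269661, Rational(-1, 4963740)), Mul(-3481350, Pow(Add(Rational(1, 25), -10710), -1))) = Add(Rational(4269661, 4963740), Mul(-3481350, Pow(Rational(-267749, 25), -1))) = Add(Rational(4269661, 4963740), Mul(-3481350, Rational(-25, 267749))) = Add(Rational(4269661, 4963740), Rational(87033750, 267749)) = Rational(433156103688089, 1329036421260)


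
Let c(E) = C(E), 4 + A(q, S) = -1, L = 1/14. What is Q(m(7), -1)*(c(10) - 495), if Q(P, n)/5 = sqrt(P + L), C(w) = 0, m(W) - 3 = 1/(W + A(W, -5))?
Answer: -12375*sqrt(7)/7 ≈ -4677.3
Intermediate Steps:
L = 1/14 ≈ 0.071429
A(q, S) = -5 (A(q, S) = -4 - 1 = -5)
m(W) = 3 + 1/(-5 + W) (m(W) = 3 + 1/(W - 5) = 3 + 1/(-5 + W))
c(E) = 0
Q(P, n) = 5*sqrt(1/14 + P) (Q(P, n) = 5*sqrt(P + 1/14) = 5*sqrt(1/14 + P))
Q(m(7), -1)*(c(10) - 495) = (5*sqrt(14 + 196*((-14 + 3*7)/(-5 + 7)))/14)*(0 - 495) = (5*sqrt(14 + 196*((-14 + 21)/2))/14)*(-495) = (5*sqrt(14 + 196*((1/2)*7))/14)*(-495) = (5*sqrt(14 + 196*(7/2))/14)*(-495) = (5*sqrt(14 + 686)/14)*(-495) = (5*sqrt(700)/14)*(-495) = (5*(10*sqrt(7))/14)*(-495) = (25*sqrt(7)/7)*(-495) = -12375*sqrt(7)/7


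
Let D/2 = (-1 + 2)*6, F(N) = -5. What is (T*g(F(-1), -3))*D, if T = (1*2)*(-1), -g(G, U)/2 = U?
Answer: -144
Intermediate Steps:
g(G, U) = -2*U
T = -2 (T = 2*(-1) = -2)
D = 12 (D = 2*((-1 + 2)*6) = 2*(1*6) = 2*6 = 12)
(T*g(F(-1), -3))*D = -(-4)*(-3)*12 = -2*6*12 = -12*12 = -144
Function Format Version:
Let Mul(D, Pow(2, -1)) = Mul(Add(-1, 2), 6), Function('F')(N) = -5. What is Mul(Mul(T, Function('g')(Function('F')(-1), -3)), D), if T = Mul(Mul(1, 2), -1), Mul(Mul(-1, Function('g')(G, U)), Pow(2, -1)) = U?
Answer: -144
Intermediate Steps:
Function('g')(G, U) = Mul(-2, U)
T = -2 (T = Mul(2, -1) = -2)
D = 12 (D = Mul(2, Mul(Add(-1, 2), 6)) = Mul(2, Mul(1, 6)) = Mul(2, 6) = 12)
Mul(Mul(T, Function('g')(Function('F')(-1), -3)), D) = Mul(Mul(-2, Mul(-2, -3)), 12) = Mul(Mul(-2, 6), 12) = Mul(-12, 12) = -144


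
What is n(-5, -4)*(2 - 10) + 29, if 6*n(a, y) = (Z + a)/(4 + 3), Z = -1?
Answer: 211/7 ≈ 30.143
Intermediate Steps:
n(a, y) = -1/42 + a/42 (n(a, y) = ((-1 + a)/(4 + 3))/6 = ((-1 + a)/7)/6 = ((-1 + a)*(1/7))/6 = (-1/7 + a/7)/6 = -1/42 + a/42)
n(-5, -4)*(2 - 10) + 29 = (-1/42 + (1/42)*(-5))*(2 - 10) + 29 = (-1/42 - 5/42)*(-8) + 29 = -1/7*(-8) + 29 = 8/7 + 29 = 211/7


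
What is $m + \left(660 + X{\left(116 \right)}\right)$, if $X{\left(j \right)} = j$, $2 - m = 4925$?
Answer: $-4147$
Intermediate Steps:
$m = -4923$ ($m = 2 - 4925 = -4923$)
$m + \left(660 + X{\left(116 \right)}\right) = -4923 + \left(660 + 116\right) = -4923 + 776 = -4147$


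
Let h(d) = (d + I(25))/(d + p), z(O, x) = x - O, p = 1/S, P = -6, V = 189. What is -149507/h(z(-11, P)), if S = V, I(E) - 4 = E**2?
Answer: -70716811/59913 ≈ -1180.3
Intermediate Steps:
I(E) = 4 + E**2
S = 189
p = 1/189 ≈ 0.0052910
h(d) = (629 + d)/(1/189 + d) (h(d) = (d + (4 + 25**2))/(d + 1/189) = (d + (4 + 625))/(1/189 + d) = (d + 629)/(1/189 + d) = (629 + d)/(1/189 + d))
-149507/h(z(-11, P)) = -149507*(1 + 189*(-6 - 1*(-11)))/(189*(629 + (-6 - 1*(-11)))) = -149507*(1 + 189*(-6 + 11))/(189*(629 + (-6 + 11))) = -149507*(1 + 189*5)/(189*(629 + 5)) = -149507/(189*634/(1 + 945)) = -149507/(189*634/946) = -149507/(189*(1/946)*634) = -149507/59913/473 = -149507*473/59913 = -70716811/59913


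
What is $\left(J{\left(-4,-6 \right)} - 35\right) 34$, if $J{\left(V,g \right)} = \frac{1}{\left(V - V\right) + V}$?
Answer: $- \frac{2397}{2} \approx -1198.5$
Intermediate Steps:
$J{\left(V,g \right)} = \frac{1}{V}$ ($J{\left(V,g \right)} = \frac{1}{0 + V} = \frac{1}{V}$)
$\left(J{\left(-4,-6 \right)} - 35\right) 34 = \left(\frac{1}{-4} - 35\right) 34 = \left(- \frac{1}{4} - 35\right) 34 = \left(- \frac{141}{4}\right) 34 = - \frac{2397}{2}$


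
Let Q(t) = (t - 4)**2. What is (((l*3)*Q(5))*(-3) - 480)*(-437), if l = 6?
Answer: 233358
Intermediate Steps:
Q(t) = (-4 + t)**2
(((l*3)*Q(5))*(-3) - 480)*(-437) = (((6*3)*(-4 + 5)**2)*(-3) - 480)*(-437) = ((18*1**2)*(-3) - 480)*(-437) = ((18*1)*(-3) - 480)*(-437) = (18*(-3) - 480)*(-437) = (-54 - 480)*(-437) = -534*(-437) = 233358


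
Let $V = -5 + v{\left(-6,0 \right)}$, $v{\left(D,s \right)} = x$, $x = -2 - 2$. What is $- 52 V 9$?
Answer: $4212$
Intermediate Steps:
$x = -4$
$v{\left(D,s \right)} = -4$
$V = -9$ ($V = -5 - 4 = -9$)
$- 52 V 9 = \left(-52\right) \left(-9\right) 9 = 468 \cdot 9 = 4212$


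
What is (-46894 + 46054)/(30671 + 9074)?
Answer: -168/7949 ≈ -0.021135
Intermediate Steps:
(-46894 + 46054)/(30671 + 9074) = -840/39745 = -840*1/39745 = -168/7949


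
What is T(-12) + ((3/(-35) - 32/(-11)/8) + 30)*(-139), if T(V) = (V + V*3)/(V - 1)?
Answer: -21045719/5005 ≈ -4204.9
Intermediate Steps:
T(V) = 4*V/(-1 + V) (T(V) = (V + 3*V)/(-1 + V) = (4*V)/(-1 + V) = 4*V/(-1 + V))
T(-12) + ((3/(-35) - 32/(-11)/8) + 30)*(-139) = 4*(-12)/(-1 - 12) + ((3/(-35) - 32/(-11)/8) + 30)*(-139) = 4*(-12)/(-13) + ((3*(-1/35) - 32*(-1/11)*(1/8)) + 30)*(-139) = 4*(-12)*(-1/13) + ((-3/35 + (32/11)*(1/8)) + 30)*(-139) = 48/13 + ((-3/35 + 4/11) + 30)*(-139) = 48/13 + (107/385 + 30)*(-139) = 48/13 + (11657/385)*(-139) = 48/13 - 1620323/385 = -21045719/5005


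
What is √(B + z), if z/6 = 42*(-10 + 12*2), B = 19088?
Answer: 2*√5654 ≈ 150.39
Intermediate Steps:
z = 3528 (z = 6*(42*(-10 + 12*2)) = 6*(42*(-10 + 24)) = 6*(42*14) = 6*588 = 3528)
√(B + z) = √(19088 + 3528) = √22616 = 2*√5654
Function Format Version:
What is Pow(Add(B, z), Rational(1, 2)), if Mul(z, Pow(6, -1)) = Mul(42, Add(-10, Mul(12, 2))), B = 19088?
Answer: Mul(2, Pow(5654, Rational(1, 2))) ≈ 150.39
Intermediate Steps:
z = 3528 (z = Mul(6, Mul(42, Add(-10, Mul(12, 2)))) = Mul(6, Mul(42, Add(-10, 24))) = Mul(6, Mul(42, 14)) = Mul(6, 588) = 3528)
Pow(Add(B, z), Rational(1, 2)) = Pow(Add(19088, 3528), Rational(1, 2)) = Pow(22616, Rational(1, 2)) = Mul(2, Pow(5654, Rational(1, 2)))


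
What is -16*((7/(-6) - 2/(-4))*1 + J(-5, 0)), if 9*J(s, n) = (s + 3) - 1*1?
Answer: 16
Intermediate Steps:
J(s, n) = 2/9 + s/9 (J(s, n) = ((s + 3) - 1*1)/9 = ((3 + s) - 1)/9 = (2 + s)/9 = 2/9 + s/9)
-16*((7/(-6) - 2/(-4))*1 + J(-5, 0)) = -16*((7/(-6) - 2/(-4))*1 + (2/9 + (⅑)*(-5))) = -16*((7*(-⅙) - 2*(-¼))*1 + (2/9 - 5/9)) = -16*((-7/6 + ½)*1 - ⅓) = -16*(-⅔*1 - ⅓) = -16*(-⅔ - ⅓) = -16*(-1) = 16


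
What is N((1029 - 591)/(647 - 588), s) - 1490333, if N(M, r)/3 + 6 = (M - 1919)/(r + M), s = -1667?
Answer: -145927379816/97915 ≈ -1.4903e+6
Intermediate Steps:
N(M, r) = -18 + 3*(-1919 + M)/(M + r) (N(M, r) = -18 + 3*((M - 1919)/(r + M)) = -18 + 3*((-1919 + M)/(M + r)) = -18 + 3*(-1919 + M)/(M + r))
N((1029 - 591)/(647 - 588), s) - 1490333 = 3*(-1919 - 6*(-1667) - 5*(1029 - 591)/(647 - 588))/((1029 - 591)/(647 - 588) - 1667) - 1490333 = 3*(-1919 + 10002 - 2190/59)/(438/59 - 1667) - 1490333 = 3*(-1919 + 10002 - 2190/59)/(438*(1/59) - 1667) - 1490333 = 3*(-1919 + 10002 - 5*438/59)/(438/59 - 1667) - 1490333 = 3*(-1919 + 10002 - 2190/59)/(-97915/59) - 1490333 = 3*(-59/97915)*(474707/59) - 1490333 = -1424121/97915 - 1490333 = -145927379816/97915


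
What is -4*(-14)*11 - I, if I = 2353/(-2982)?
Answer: 1839265/2982 ≈ 616.79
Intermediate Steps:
I = -2353/2982 (I = 2353*(-1/2982) = -2353/2982 ≈ -0.78907)
-4*(-14)*11 - I = -4*(-14)*11 - 1*(-2353/2982) = 56*11 + 2353/2982 = 616 + 2353/2982 = 1839265/2982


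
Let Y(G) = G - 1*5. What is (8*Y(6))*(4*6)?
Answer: 192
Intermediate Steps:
Y(G) = -5 + G (Y(G) = G - 5 = -5 + G)
(8*Y(6))*(4*6) = (8*(-5 + 6))*(4*6) = (8*1)*24 = 8*24 = 192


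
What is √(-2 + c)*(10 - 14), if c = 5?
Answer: -4*√3 ≈ -6.9282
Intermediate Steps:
√(-2 + c)*(10 - 14) = √(-2 + 5)*(10 - 14) = √3*(-4) = -4*√3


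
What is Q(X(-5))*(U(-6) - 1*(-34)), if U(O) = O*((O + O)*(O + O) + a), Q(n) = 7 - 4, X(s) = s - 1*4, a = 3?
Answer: -2544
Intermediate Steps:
X(s) = -4 + s (X(s) = s - 4 = -4 + s)
Q(n) = 3
U(O) = O*(3 + 4*O²) (U(O) = O*((O + O)*(O + O) + 3) = O*((2*O)*(2*O) + 3) = O*(4*O² + 3) = O*(3 + 4*O²))
Q(X(-5))*(U(-6) - 1*(-34)) = 3*(-6*(3 + 4*(-6)²) - 1*(-34)) = 3*(-6*(3 + 4*36) + 34) = 3*(-6*(3 + 144) + 34) = 3*(-6*147 + 34) = 3*(-882 + 34) = 3*(-848) = -2544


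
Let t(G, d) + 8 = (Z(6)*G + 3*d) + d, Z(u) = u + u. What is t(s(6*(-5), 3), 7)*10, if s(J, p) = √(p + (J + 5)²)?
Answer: 200 + 240*√157 ≈ 3207.2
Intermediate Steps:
Z(u) = 2*u
s(J, p) = √(p + (5 + J)²)
t(G, d) = -8 + 4*d + 12*G (t(G, d) = -8 + (((2*6)*G + 3*d) + d) = -8 + ((12*G + 3*d) + d) = -8 + ((3*d + 12*G) + d) = -8 + (4*d + 12*G) = -8 + 4*d + 12*G)
t(s(6*(-5), 3), 7)*10 = (-8 + 4*7 + 12*√(3 + (5 + 6*(-5))²))*10 = (-8 + 28 + 12*√(3 + (5 - 30)²))*10 = (-8 + 28 + 12*√(3 + (-25)²))*10 = (-8 + 28 + 12*√(3 + 625))*10 = (-8 + 28 + 12*√628)*10 = (-8 + 28 + 12*(2*√157))*10 = (-8 + 28 + 24*√157)*10 = (20 + 24*√157)*10 = 200 + 240*√157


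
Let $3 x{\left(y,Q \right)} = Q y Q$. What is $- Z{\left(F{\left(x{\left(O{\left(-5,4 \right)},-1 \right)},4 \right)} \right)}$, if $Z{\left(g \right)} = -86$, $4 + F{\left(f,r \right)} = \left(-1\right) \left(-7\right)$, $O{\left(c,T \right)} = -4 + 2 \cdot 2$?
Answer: $86$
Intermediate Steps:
$O{\left(c,T \right)} = 0$ ($O{\left(c,T \right)} = -4 + 4 = 0$)
$x{\left(y,Q \right)} = \frac{y Q^{2}}{3}$ ($x{\left(y,Q \right)} = \frac{Q y Q}{3} = \frac{y Q^{2}}{3}$)
$F{\left(f,r \right)} = 3$ ($F{\left(f,r \right)} = -4 - -7 = -4 + 7 = 3$)
$- Z{\left(F{\left(x{\left(O{\left(-5,4 \right)},-1 \right)},4 \right)} \right)} = \left(-1\right) \left(-86\right) = 86$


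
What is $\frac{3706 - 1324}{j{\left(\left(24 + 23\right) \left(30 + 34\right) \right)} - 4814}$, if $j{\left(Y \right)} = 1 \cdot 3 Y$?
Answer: $\frac{1191}{2105} \approx 0.5658$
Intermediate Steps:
$j{\left(Y \right)} = 3 Y$
$\frac{3706 - 1324}{j{\left(\left(24 + 23\right) \left(30 + 34\right) \right)} - 4814} = \frac{3706 - 1324}{3 \left(24 + 23\right) \left(30 + 34\right) - 4814} = \frac{2382}{3 \cdot 47 \cdot 64 - 4814} = \frac{2382}{3 \cdot 3008 - 4814} = \frac{2382}{9024 - 4814} = \frac{2382}{4210} = 2382 \cdot \frac{1}{4210} = \frac{1191}{2105}$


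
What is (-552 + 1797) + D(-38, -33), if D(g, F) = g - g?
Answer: 1245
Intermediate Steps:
D(g, F) = 0
(-552 + 1797) + D(-38, -33) = (-552 + 1797) + 0 = 1245 + 0 = 1245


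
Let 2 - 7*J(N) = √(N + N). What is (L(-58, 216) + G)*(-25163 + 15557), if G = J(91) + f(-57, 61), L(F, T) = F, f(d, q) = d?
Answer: 7713618/7 + 9606*√182/7 ≈ 1.1205e+6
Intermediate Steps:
J(N) = 2/7 - √2*√N/7 (J(N) = 2/7 - √(N + N)/7 = 2/7 - √2*√N/7)
G = -397/7 - √182/7 (G = (2/7 - √2*√91/7) - 57 = (2/7 - √182/7) - 57 = -397/7 - √182/7 ≈ -58.642)
(L(-58, 216) + G)*(-25163 + 15557) = (-58 + (-397/7 - √182/7))*(-25163 + 15557) = (-803/7 - √182/7)*(-9606) = 7713618/7 + 9606*√182/7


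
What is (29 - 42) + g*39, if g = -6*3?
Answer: -715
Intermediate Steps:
g = -18
(29 - 42) + g*39 = (29 - 42) - 18*39 = -13 - 702 = -715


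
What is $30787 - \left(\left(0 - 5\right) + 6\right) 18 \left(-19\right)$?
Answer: $31129$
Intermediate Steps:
$30787 - \left(\left(0 - 5\right) + 6\right) 18 \left(-19\right) = 30787 - \left(-5 + 6\right) 18 \left(-19\right) = 30787 - 1 \cdot 18 \left(-19\right) = 30787 - 18 \left(-19\right) = 30787 - -342 = 30787 + 342 = 31129$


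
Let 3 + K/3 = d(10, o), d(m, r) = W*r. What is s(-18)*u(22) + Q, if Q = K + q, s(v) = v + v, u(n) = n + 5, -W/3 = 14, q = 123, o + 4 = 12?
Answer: -1866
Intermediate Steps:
o = 8 (o = -4 + 12 = 8)
W = -42 (W = -3*14 = -42)
d(m, r) = -42*r
K = -1017 (K = -9 + 3*(-42*8) = -9 + 3*(-336) = -9 - 1008 = -1017)
u(n) = 5 + n
s(v) = 2*v
Q = -894 (Q = -1017 + 123 = -894)
s(-18)*u(22) + Q = (2*(-18))*(5 + 22) - 894 = -36*27 - 894 = -972 - 894 = -1866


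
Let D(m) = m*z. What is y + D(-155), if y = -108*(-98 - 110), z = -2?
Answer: 22774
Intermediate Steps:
D(m) = -2*m (D(m) = m*(-2) = -2*m)
y = 22464 (y = -108*(-208) = 22464)
y + D(-155) = 22464 - 2*(-155) = 22464 + 310 = 22774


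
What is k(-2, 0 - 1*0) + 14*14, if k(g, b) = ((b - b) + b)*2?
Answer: 196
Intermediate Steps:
k(g, b) = 2*b (k(g, b) = (0 + b)*2 = b*2 = 2*b)
k(-2, 0 - 1*0) + 14*14 = 2*(0 - 1*0) + 14*14 = 2*(0 + 0) + 196 = 2*0 + 196 = 0 + 196 = 196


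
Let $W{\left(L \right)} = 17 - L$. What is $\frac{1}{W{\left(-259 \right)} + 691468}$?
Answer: $\frac{1}{691744} \approx 1.4456 \cdot 10^{-6}$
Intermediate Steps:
$\frac{1}{W{\left(-259 \right)} + 691468} = \frac{1}{\left(17 - -259\right) + 691468} = \frac{1}{\left(17 + 259\right) + 691468} = \frac{1}{276 + 691468} = \frac{1}{691744}$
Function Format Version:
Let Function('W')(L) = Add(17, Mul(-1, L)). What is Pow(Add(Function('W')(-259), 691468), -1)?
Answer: Rational(1, 691744) ≈ 1.4456e-6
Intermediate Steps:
Pow(Add(Function('W')(-259), 691468), -1) = Pow(Add(Add(17, Mul(-1, -259)), 691468), -1) = Pow(Add(Add(17, 259), 691468), -1) = Pow(Add(276, 691468), -1) = Pow(691744, -1) = Rational(1, 691744)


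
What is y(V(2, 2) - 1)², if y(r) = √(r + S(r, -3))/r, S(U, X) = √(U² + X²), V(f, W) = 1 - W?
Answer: -½ + √13/4 ≈ 0.40139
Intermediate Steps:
y(r) = √(r + √(9 + r²))/r (y(r) = √(r + √(r² + (-3)²))/r = √(r + √(r² + 9))/r = √(r + √(9 + r²))/r)
y(V(2, 2) - 1)² = (√(((1 - 1*2) - 1) + √(9 + ((1 - 1*2) - 1)²))/((1 - 1*2) - 1))² = (√(((1 - 2) - 1) + √(9 + ((1 - 2) - 1)²))/((1 - 2) - 1))² = (√((-1 - 1) + √(9 + (-1 - 1)²))/(-1 - 1))² = (√(-2 + √(9 + (-2)²))/(-2))² = (-√(-2 + √(9 + 4))/2)² = (-√(-2 + √13)/2)² = -½ + √13/4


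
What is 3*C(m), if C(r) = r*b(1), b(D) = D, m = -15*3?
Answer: -135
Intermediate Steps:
m = -45
C(r) = r (C(r) = r*1 = r)
3*C(m) = 3*(-45) = -135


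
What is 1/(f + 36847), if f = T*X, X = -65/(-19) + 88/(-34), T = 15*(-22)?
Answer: 323/11812811 ≈ 2.7343e-5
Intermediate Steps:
T = -330
X = 269/323 (X = -65*(-1/19) + 88*(-1/34) = 65/19 - 44/17 = 269/323 ≈ 0.83282)
f = -88770/323 (f = -330*269/323 = -88770/323 ≈ -274.83)
1/(f + 36847) = 1/(-88770/323 + 36847) = 1/(11812811/323) = 323/11812811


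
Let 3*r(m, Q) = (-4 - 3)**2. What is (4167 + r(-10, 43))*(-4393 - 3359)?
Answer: -32429200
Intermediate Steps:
r(m, Q) = 49/3 (r(m, Q) = (-4 - 3)**2/3 = (1/3)*(-7)**2 = (1/3)*49 = 49/3)
(4167 + r(-10, 43))*(-4393 - 3359) = (4167 + 49/3)*(-4393 - 3359) = (12550/3)*(-7752) = -32429200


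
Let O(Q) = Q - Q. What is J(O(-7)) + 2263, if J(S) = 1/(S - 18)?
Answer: 40733/18 ≈ 2262.9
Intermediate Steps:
O(Q) = 0
J(S) = 1/(-18 + S)
J(O(-7)) + 2263 = 1/(-18 + 0) + 2263 = 1/(-18) + 2263 = -1/18 + 2263 = 40733/18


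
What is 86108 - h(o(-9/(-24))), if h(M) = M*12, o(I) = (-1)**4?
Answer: 86096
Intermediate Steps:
o(I) = 1
h(M) = 12*M
86108 - h(o(-9/(-24))) = 86108 - 12 = 86096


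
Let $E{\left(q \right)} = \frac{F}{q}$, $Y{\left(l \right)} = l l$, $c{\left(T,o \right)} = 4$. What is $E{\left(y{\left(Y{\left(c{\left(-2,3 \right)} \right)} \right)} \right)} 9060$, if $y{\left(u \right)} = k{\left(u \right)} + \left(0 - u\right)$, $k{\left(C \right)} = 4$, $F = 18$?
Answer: $-13590$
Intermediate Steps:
$Y{\left(l \right)} = l^{2}$
$y{\left(u \right)} = 4 - u$ ($y{\left(u \right)} = 4 + \left(0 - u\right) = 4 - u$)
$E{\left(q \right)} = \frac{18}{q}$
$E{\left(y{\left(Y{\left(c{\left(-2,3 \right)} \right)} \right)} \right)} 9060 = \frac{18}{4 - 4^{2}} \cdot 9060 = \frac{18}{4 - 16} \cdot 9060 = \frac{18}{-12} \cdot 9060 = 18 \left(- \frac{1}{12}\right) 9060 = \left(- \frac{3}{2}\right) 9060 = -13590$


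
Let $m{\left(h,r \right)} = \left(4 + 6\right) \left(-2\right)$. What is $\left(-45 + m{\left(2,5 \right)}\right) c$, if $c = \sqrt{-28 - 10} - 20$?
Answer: $1300 - 65 i \sqrt{38} \approx 1300.0 - 400.69 i$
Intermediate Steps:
$c = -20 + i \sqrt{38}$ ($c = \sqrt{-38} - 20 = i \sqrt{38} - 20 = -20 + i \sqrt{38} \approx -20.0 + 6.1644 i$)
$m{\left(h,r \right)} = -20$ ($m{\left(h,r \right)} = 10 \left(-2\right) = -20$)
$\left(-45 + m{\left(2,5 \right)}\right) c = \left(-45 - 20\right) \left(-20 + i \sqrt{38}\right) = - 65 \left(-20 + i \sqrt{38}\right) = 1300 - 65 i \sqrt{38}$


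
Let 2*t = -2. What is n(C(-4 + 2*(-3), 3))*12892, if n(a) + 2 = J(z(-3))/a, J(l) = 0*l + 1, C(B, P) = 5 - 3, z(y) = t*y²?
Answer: -19338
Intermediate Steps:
t = -1 (t = (½)*(-2) = -1)
z(y) = -y²
C(B, P) = 2
J(l) = 1 (J(l) = 0 + 1 = 1)
n(a) = -2 + 1/a
n(C(-4 + 2*(-3), 3))*12892 = (-2 + 1/2)*12892 = (-2 + ½)*12892 = -3/2*12892 = -19338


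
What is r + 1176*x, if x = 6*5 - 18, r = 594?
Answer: 14706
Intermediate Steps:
x = 12 (x = 30 - 18 = 12)
r + 1176*x = 594 + 1176*12 = 594 + 14112 = 14706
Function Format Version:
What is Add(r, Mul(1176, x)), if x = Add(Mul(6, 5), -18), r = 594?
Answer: 14706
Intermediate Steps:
x = 12 (x = Add(30, -18) = 12)
Add(r, Mul(1176, x)) = Add(594, Mul(1176, 12)) = Add(594, 14112) = 14706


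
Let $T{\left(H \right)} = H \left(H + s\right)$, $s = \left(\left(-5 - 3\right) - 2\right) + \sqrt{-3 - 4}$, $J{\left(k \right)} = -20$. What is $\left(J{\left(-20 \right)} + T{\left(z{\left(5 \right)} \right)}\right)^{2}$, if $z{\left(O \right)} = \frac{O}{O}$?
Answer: $\left(29 - i \sqrt{7}\right)^{2} \approx 834.0 - 153.45 i$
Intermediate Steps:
$z{\left(O \right)} = 1$
$s = -10 + i \sqrt{7}$ ($s = \left(-8 - 2\right) + \sqrt{-7} = -10 + i \sqrt{7} \approx -10.0 + 2.6458 i$)
$T{\left(H \right)} = H \left(-10 + H + i \sqrt{7}\right)$ ($T{\left(H \right)} = H \left(H - \left(10 - i \sqrt{7}\right)\right) = H \left(-10 + H + i \sqrt{7}\right)$)
$\left(J{\left(-20 \right)} + T{\left(z{\left(5 \right)} \right)}\right)^{2} = \left(-20 + 1 \left(-10 + 1 + i \sqrt{7}\right)\right)^{2} = \left(-20 + 1 \left(-9 + i \sqrt{7}\right)\right)^{2} = \left(-20 - \left(9 - i \sqrt{7}\right)\right)^{2} = \left(-29 + i \sqrt{7}\right)^{2}$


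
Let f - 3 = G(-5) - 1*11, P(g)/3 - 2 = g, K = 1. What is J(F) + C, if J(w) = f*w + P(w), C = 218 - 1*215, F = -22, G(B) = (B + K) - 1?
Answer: 229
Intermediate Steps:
G(B) = B (G(B) = (B + 1) - 1 = (1 + B) - 1 = B)
P(g) = 6 + 3*g
f = -13 (f = 3 + (-5 - 1*11) = 3 + (-5 - 11) = 3 - 16 = -13)
C = 3 (C = 218 - 215 = 3)
J(w) = 6 - 10*w (J(w) = -13*w + (6 + 3*w) = 6 - 10*w)
J(F) + C = (6 - 10*(-22)) + 3 = (6 + 220) + 3 = 226 + 3 = 229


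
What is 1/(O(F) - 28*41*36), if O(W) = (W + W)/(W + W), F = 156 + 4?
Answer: -1/41327 ≈ -2.4197e-5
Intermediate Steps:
F = 160
O(W) = 1 (O(W) = (2*W)/((2*W)) = (2*W)*(1/(2*W)) = 1)
1/(O(F) - 28*41*36) = 1/(1 - 28*41*36) = 1/(1 - 1148*36) = 1/(1 - 41328) = 1/(-41327) = -1/41327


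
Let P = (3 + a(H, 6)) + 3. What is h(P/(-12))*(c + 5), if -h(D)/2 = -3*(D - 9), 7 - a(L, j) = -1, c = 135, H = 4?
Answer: -8540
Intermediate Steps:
a(L, j) = 8 (a(L, j) = 7 - 1*(-1) = 7 + 1 = 8)
P = 14 (P = (3 + 8) + 3 = 11 + 3 = 14)
h(D) = -54 + 6*D (h(D) = -(-6)*(D - 9) = -(-6)*(-9 + D) = -2*(27 - 3*D) = -54 + 6*D)
h(P/(-12))*(c + 5) = (-54 + 6*(14/(-12)))*(135 + 5) = (-54 + 6*(14*(-1/12)))*140 = (-54 + 6*(-7/6))*140 = (-54 - 7)*140 = -61*140 = -8540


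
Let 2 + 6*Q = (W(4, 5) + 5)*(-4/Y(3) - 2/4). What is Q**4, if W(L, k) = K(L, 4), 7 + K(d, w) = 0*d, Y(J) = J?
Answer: 625/104976 ≈ 0.0059537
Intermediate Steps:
K(d, w) = -7 (K(d, w) = -7 + 0*d = -7 + 0 = -7)
W(L, k) = -7
Q = 5/18 (Q = -1/3 + ((-7 + 5)*(-4/3 - 2/4))/6 = -1/3 + (-2*(-4*1/3 - 2*1/4))/6 = -1/3 + (-2*(-4/3 - 1/2))/6 = -1/3 + (-2*(-11/6))/6 = -1/3 + (1/6)*(11/3) = -1/3 + 11/18 = 5/18 ≈ 0.27778)
Q**4 = (5/18)**4 = 625/104976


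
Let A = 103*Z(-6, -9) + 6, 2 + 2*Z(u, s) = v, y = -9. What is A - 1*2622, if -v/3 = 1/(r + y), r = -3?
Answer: -21649/8 ≈ -2706.1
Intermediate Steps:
v = ¼ (v = -3/(-3 - 9) = -3/(-12) = -3*(-1/12) = ¼ ≈ 0.25000)
Z(u, s) = -7/8 (Z(u, s) = -1 + (½)*(¼) = -1 + ⅛ = -7/8)
A = -673/8 (A = 103*(-7/8) + 6 = -721/8 + 6 = -673/8 ≈ -84.125)
A - 1*2622 = -673/8 - 1*2622 = -673/8 - 2622 = -21649/8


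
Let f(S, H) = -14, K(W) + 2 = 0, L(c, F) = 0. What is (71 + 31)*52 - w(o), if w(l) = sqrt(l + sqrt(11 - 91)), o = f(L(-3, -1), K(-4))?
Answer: 5304 - sqrt(-14 + 4*I*sqrt(5)) ≈ 5302.9 - 3.9124*I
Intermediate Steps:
K(W) = -2 (K(W) = -2 + 0 = -2)
o = -14
w(l) = sqrt(l + 4*I*sqrt(5)) (w(l) = sqrt(l + sqrt(-80)) = sqrt(l + 4*I*sqrt(5)))
(71 + 31)*52 - w(o) = (71 + 31)*52 - sqrt(-14 + 4*I*sqrt(5)) = 102*52 - sqrt(-14 + 4*I*sqrt(5)) = 5304 - sqrt(-14 + 4*I*sqrt(5))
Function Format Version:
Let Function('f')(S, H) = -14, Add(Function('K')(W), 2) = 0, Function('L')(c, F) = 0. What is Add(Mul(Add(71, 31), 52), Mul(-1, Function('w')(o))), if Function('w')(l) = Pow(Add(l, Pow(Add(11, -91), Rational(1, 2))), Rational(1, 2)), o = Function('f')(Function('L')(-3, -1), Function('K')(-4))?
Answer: Add(5304, Mul(-1, Pow(Add(-14, Mul(4, I, Pow(5, Rational(1, 2)))), Rational(1, 2)))) ≈ Add(5302.9, Mul(-3.9124, I))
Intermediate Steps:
Function('K')(W) = -2 (Function('K')(W) = Add(-2, 0) = -2)
o = -14
Function('w')(l) = Pow(Add(l, Mul(4, I, Pow(5, Rational(1, 2)))), Rational(1, 2)) (Function('w')(l) = Pow(Add(l, Pow(-80, Rational(1, 2))), Rational(1, 2)) = Pow(Add(l, Mul(4, I, Pow(5, Rational(1, 2)))), Rational(1, 2)))
Add(Mul(Add(71, 31), 52), Mul(-1, Function('w')(o))) = Add(Mul(Add(71, 31), 52), Mul(-1, Pow(Add(-14, Mul(4, I, Pow(5, Rational(1, 2)))), Rational(1, 2)))) = Add(Mul(102, 52), Mul(-1, Pow(Add(-14, Mul(4, I, Pow(5, Rational(1, 2)))), Rational(1, 2)))) = Add(5304, Mul(-1, Pow(Add(-14, Mul(4, I, Pow(5, Rational(1, 2)))), Rational(1, 2))))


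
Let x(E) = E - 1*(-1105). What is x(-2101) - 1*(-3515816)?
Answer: 3514820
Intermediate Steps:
x(E) = 1105 + E (x(E) = E + 1105 = 1105 + E)
x(-2101) - 1*(-3515816) = (1105 - 2101) - 1*(-3515816) = -996 + 3515816 = 3514820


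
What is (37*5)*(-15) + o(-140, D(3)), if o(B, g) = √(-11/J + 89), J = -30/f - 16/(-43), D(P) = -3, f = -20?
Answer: -2775 + 3*√239407/161 ≈ -2765.9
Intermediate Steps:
J = 161/86 (J = -30/(-20) - 16/(-43) = -30*(-1/20) - 16*(-1/43) = 3/2 + 16/43 = 161/86 ≈ 1.8721)
o(B, g) = 3*√239407/161 (o(B, g) = √(-11/161/86 + 89) = √(-11*86/161 + 89) = √(-946/161 + 89) = √(13383/161) = 3*√239407/161)
(37*5)*(-15) + o(-140, D(3)) = (37*5)*(-15) + 3*√239407/161 = 185*(-15) + 3*√239407/161 = -2775 + 3*√239407/161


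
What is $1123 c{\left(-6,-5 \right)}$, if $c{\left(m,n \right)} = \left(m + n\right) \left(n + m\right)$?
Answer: $135883$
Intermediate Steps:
$c{\left(m,n \right)} = \left(m + n\right)^{2}$ ($c{\left(m,n \right)} = \left(m + n\right) \left(m + n\right) = \left(m + n\right)^{2}$)
$1123 c{\left(-6,-5 \right)} = 1123 \left(-6 - 5\right)^{2} = 1123 \left(-11\right)^{2} = 1123 \cdot 121 = 135883$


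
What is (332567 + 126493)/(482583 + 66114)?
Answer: 153020/182899 ≈ 0.83664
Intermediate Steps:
(332567 + 126493)/(482583 + 66114) = 459060/548697 = 459060*(1/548697) = 153020/182899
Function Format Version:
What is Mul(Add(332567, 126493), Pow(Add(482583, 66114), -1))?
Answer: Rational(153020, 182899) ≈ 0.83664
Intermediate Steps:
Mul(Add(332567, 126493), Pow(Add(482583, 66114), -1)) = Mul(459060, Pow(548697, -1)) = Mul(459060, Rational(1, 548697)) = Rational(153020, 182899)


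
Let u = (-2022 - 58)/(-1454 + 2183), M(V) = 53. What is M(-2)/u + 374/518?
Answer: -9618023/538720 ≈ -17.853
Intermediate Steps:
u = -2080/729 ≈ -2.8532
M(-2)/u + 374/518 = 53/(-2080/729) + 374/518 = 53*(-729/2080) + 374*(1/518) = -38637/2080 + 187/259 = -9618023/538720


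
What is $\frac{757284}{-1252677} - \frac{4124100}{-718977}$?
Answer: $\frac{513521715248}{100071772381} \approx 5.1315$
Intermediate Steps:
$\frac{757284}{-1252677} - \frac{4124100}{-718977} = 757284 \left(- \frac{1}{1252677}\right) - - \frac{1374700}{239659} = - \frac{252428}{417559} + \frac{1374700}{239659} = \frac{513521715248}{100071772381}$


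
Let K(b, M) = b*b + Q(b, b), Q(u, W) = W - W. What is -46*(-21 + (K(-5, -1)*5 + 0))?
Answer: -4784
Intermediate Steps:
Q(u, W) = 0
K(b, M) = b² (K(b, M) = b*b + 0 = b² + 0 = b²)
-46*(-21 + (K(-5, -1)*5 + 0)) = -46*(-21 + ((-5)²*5 + 0)) = -46*(-21 + (25*5 + 0)) = -46*(-21 + (125 + 0)) = -46*(-21 + 125) = -46*104 = -4784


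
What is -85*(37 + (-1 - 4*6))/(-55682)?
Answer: 510/27841 ≈ 0.018318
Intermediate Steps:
-85*(37 + (-1 - 4*6))/(-55682) = -85*(37 + (-1 - 24))*(-1/55682) = -85*(37 - 25)*(-1/55682) = -85*12*(-1/55682) = -1020*(-1/55682) = 510/27841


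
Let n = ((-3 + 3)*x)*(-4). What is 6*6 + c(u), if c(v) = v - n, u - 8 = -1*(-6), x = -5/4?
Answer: 50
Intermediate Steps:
x = -5/4 (x = -5*¼ = -5/4 ≈ -1.2500)
n = 0 (n = ((-3 + 3)*(-5/4))*(-4) = (0*(-5/4))*(-4) = 0*(-4) = 0)
u = 14 (u = 8 - 1*(-6) = 8 + 6 = 14)
c(v) = v (c(v) = v - 1*0 = v + 0 = v)
6*6 + c(u) = 6*6 + 14 = 36 + 14 = 50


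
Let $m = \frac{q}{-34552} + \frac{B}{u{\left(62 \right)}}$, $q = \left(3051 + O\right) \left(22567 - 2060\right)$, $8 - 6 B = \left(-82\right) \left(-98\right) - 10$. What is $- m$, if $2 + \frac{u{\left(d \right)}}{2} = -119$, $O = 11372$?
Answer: $\frac{107296143859}{12542376} \approx 8554.7$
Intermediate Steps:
$u{\left(d \right)} = -242$ ($u{\left(d \right)} = -4 + 2 \left(-119\right) = -4 - 238 = -242$)
$B = - \frac{4009}{3}$ ($B = \frac{4}{3} - \frac{\left(-82\right) \left(-98\right) - 10}{6} = \frac{4}{3} - \frac{8036 - 10}{6} = \frac{4}{3} - \frac{4013}{3} = - \frac{4009}{3} \approx -1336.3$)
$q = 295772461$ ($q = \left(3051 + 11372\right) \left(22567 - 2060\right) = 14423 \cdot 20507 = 295772461$)
$m = - \frac{107296143859}{12542376}$ ($m = \frac{295772461}{-34552} - \frac{4009}{3 \left(-242\right)} = 295772461 \left(- \frac{1}{34552}\right) - - \frac{4009}{726} = - \frac{295772461}{34552} + \frac{4009}{726} = - \frac{107296143859}{12542376} \approx -8554.7$)
$- m = \left(-1\right) \left(- \frac{107296143859}{12542376}\right) = \frac{107296143859}{12542376}$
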